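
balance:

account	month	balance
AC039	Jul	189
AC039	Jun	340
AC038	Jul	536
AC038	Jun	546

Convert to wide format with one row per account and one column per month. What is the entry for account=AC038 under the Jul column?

536

Wide layout: rows indexed by account, columns are the 2 distinct month values (Jul, Jun).
Cell (account=AC038, month=Jul) draws from the long row where account=AC038 and month=Jul, which has balance=536.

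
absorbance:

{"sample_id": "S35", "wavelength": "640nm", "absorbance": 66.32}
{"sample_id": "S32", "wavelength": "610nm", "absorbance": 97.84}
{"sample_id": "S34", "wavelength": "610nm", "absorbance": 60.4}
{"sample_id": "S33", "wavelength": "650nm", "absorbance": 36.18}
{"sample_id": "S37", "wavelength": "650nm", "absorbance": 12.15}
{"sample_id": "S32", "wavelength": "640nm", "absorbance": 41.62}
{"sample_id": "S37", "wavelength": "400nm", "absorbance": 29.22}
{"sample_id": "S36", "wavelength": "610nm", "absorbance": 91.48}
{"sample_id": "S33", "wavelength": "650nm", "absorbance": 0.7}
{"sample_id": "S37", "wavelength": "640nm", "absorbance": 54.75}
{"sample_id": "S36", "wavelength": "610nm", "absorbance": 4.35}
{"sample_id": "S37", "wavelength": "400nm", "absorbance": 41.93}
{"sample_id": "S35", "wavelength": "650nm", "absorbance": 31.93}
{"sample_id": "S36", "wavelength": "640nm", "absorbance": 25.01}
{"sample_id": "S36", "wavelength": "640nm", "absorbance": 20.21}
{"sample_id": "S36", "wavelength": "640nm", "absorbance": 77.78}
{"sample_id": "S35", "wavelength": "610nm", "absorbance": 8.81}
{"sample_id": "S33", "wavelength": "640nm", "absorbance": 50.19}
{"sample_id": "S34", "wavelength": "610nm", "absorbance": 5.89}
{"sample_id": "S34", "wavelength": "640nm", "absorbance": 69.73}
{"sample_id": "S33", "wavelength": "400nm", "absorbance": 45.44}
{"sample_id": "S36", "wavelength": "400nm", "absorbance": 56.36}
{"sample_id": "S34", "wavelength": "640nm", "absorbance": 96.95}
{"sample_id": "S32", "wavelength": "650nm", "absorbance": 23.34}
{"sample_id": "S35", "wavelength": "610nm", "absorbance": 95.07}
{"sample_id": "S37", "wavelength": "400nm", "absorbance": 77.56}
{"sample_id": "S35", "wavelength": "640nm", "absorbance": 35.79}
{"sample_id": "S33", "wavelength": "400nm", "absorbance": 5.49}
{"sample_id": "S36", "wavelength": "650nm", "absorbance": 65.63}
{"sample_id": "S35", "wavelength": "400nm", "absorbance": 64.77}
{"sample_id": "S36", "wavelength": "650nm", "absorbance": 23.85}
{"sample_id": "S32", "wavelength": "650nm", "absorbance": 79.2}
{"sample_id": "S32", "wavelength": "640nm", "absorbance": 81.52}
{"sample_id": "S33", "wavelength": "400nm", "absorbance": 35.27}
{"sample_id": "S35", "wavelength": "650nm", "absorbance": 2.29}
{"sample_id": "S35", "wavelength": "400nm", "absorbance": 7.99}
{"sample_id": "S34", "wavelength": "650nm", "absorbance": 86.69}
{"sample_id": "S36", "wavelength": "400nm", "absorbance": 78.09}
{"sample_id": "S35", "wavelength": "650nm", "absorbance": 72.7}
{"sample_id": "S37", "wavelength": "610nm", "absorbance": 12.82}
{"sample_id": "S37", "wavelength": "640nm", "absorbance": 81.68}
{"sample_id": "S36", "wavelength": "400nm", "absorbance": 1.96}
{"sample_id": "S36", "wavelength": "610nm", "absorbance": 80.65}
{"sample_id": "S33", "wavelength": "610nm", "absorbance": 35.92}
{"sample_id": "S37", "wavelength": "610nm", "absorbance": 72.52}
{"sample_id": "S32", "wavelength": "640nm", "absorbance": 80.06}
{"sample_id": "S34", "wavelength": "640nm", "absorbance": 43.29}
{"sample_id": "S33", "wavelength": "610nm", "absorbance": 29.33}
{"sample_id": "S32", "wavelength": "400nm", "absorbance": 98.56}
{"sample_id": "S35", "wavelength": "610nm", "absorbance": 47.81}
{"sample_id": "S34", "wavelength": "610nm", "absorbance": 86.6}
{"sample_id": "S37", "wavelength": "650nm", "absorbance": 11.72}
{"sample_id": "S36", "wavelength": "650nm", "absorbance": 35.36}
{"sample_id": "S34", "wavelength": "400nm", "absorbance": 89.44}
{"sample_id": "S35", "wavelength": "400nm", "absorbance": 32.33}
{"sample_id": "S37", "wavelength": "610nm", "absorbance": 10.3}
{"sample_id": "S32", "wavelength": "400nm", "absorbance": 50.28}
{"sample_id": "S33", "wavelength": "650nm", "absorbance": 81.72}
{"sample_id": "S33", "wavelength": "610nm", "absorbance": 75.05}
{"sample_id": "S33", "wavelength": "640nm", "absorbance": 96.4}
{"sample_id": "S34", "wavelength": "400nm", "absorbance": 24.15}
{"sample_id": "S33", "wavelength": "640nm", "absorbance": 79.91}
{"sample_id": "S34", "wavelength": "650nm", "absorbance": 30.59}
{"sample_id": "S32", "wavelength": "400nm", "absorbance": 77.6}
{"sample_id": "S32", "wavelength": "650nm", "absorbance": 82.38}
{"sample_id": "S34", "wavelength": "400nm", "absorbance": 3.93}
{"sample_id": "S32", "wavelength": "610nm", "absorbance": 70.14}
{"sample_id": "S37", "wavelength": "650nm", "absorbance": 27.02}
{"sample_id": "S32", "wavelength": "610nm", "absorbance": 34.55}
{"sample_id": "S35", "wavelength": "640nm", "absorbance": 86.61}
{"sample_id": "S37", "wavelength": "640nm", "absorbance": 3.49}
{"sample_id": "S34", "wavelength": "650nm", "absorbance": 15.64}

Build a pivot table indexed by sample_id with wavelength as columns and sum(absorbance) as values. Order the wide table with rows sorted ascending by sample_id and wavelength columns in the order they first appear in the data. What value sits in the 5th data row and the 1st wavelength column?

123

With rows sorted ascending by sample_id, row 5 is sample_id=S36. wavelength columns in first-appearance order: 640nm, 610nm, 650nm, 400nm; column 1 is 640nm.
Long rows with sample_id=S36, wavelength=640nm: 25.01 + 20.21 + 77.78 = 123.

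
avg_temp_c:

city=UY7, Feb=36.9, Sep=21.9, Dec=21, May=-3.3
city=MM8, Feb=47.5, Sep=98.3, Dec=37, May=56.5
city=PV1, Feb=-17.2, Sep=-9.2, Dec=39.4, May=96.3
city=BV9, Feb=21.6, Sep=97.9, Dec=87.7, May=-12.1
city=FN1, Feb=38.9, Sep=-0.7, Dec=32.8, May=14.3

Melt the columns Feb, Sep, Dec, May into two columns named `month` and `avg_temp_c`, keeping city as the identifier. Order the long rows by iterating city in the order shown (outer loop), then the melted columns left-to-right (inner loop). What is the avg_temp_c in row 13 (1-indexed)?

20 rows total (5 × 4). Row 13: index ⌊(13-1)/4⌋ = 3 into city → BV9; (13-1) mod 4 = 0 into the melted columns → Feb.
So row 13 is (BV9, Feb, 21.6); avg_temp_c = 21.6.

21.6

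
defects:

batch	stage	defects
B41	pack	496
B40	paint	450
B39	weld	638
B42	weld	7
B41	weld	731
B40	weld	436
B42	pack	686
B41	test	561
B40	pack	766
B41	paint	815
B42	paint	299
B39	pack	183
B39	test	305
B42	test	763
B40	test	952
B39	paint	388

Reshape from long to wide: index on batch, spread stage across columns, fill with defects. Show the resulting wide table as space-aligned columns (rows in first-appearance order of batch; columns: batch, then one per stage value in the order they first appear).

batch  pack  paint  weld  test
B41    496   815    731   561 
B40    766   450    436   952 
B39    183   388    638   305 
B42    686   299    7     763 

Columns: batch plus the 4 distinct stage values (pack, paint, weld, test).
For example, row B41 column pack takes defects=496 from the long row (B41, pack).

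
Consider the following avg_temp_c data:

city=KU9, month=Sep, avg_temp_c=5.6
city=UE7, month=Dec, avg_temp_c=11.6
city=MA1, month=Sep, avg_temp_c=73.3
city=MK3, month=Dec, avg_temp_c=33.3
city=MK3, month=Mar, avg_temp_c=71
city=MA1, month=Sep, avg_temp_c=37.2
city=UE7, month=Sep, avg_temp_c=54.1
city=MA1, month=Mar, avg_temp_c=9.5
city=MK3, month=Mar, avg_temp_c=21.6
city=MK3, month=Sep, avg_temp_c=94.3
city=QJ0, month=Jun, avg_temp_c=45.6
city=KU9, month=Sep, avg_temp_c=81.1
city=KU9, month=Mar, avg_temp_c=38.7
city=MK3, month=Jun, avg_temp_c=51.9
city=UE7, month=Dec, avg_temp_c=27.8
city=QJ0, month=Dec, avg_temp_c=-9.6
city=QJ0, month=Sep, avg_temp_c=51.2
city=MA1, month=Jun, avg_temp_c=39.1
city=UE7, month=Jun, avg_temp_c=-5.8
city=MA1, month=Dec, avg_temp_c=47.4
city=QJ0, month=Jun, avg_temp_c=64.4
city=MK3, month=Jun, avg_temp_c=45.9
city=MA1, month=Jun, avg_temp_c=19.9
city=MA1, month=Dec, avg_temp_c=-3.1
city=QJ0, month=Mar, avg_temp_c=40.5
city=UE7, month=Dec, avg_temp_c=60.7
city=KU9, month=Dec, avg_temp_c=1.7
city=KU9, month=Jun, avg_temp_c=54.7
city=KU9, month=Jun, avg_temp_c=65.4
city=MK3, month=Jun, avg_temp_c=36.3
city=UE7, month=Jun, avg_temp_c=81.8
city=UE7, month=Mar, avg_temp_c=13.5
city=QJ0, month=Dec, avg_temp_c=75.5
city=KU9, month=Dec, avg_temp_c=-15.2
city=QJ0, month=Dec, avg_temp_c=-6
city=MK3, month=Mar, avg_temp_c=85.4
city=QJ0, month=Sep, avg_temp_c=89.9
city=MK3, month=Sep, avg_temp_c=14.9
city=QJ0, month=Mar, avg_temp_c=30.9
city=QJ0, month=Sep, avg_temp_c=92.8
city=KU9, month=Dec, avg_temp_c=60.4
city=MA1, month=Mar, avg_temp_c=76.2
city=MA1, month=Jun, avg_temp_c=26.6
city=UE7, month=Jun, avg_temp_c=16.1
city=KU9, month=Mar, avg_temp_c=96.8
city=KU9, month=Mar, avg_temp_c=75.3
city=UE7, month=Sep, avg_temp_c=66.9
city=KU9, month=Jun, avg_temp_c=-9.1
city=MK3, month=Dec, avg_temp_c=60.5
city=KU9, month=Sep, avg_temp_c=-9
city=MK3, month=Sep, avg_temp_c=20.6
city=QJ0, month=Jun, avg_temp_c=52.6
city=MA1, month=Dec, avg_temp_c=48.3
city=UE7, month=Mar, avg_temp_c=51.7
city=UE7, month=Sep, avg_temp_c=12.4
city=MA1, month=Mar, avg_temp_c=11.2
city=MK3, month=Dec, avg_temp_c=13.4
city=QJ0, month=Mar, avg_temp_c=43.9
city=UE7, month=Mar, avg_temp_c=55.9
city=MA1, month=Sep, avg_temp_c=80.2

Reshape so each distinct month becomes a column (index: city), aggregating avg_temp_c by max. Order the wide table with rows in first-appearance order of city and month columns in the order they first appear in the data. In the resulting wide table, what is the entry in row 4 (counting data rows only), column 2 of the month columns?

60.5

With rows in first-appearance order of city, row 4 is city=MK3. month columns in first-appearance order: Sep, Dec, Mar, Jun; column 2 is Dec.
Long rows with city=MK3, month=Dec: max(33.3, 60.5, 13.4) = 60.5.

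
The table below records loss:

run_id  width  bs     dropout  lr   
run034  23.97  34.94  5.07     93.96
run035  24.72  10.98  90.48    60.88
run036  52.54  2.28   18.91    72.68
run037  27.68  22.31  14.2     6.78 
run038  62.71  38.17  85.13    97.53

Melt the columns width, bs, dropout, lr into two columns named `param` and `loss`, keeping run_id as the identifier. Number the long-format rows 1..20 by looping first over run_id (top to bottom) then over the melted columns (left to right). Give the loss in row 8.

20 rows total (5 × 4). Row 8: index ⌊(8-1)/4⌋ = 1 into run_id → run035; (8-1) mod 4 = 3 into the melted columns → lr.
So row 8 is (run035, lr, 60.88); loss = 60.88.

60.88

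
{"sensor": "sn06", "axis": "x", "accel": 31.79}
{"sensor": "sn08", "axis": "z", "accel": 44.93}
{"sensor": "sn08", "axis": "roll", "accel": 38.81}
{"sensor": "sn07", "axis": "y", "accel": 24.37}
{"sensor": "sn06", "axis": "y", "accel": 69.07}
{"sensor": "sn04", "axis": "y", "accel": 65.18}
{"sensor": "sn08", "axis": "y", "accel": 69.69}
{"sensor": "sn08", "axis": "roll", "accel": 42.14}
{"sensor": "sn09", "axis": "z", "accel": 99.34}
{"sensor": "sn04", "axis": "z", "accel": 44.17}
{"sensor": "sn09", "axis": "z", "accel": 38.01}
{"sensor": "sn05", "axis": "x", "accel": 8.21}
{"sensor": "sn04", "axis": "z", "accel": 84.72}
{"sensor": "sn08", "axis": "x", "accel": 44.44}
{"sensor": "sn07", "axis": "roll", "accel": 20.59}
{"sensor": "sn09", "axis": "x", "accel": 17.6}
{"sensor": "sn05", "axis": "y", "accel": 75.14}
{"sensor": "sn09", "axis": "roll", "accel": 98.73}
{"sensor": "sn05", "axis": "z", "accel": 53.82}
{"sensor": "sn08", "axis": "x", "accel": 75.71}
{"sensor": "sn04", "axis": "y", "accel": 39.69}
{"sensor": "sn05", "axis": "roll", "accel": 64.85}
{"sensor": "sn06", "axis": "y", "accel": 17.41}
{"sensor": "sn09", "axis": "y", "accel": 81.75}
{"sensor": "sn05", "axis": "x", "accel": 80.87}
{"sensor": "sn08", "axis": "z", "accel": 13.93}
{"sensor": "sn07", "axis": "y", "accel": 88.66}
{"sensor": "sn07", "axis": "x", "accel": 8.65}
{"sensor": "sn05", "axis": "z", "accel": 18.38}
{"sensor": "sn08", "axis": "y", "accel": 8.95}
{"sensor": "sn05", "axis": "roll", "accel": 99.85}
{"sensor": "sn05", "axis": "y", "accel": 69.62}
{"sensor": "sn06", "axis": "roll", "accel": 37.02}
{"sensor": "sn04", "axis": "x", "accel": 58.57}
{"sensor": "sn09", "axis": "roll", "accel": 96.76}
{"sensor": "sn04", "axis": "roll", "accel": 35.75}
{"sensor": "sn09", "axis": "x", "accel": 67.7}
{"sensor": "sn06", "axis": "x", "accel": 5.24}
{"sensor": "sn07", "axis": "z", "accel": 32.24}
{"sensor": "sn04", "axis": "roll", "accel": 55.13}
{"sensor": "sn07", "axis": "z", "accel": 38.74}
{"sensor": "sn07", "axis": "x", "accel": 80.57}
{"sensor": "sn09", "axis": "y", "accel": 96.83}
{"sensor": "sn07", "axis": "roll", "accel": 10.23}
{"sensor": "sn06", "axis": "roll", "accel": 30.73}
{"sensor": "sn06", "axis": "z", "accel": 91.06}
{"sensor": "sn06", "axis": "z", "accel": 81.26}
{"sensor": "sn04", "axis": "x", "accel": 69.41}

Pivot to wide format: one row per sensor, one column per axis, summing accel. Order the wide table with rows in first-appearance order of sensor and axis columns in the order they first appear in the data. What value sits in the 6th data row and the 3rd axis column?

164.70

With rows in first-appearance order of sensor, row 6 is sensor=sn05. axis columns in first-appearance order: x, z, roll, y; column 3 is roll.
Long rows with sensor=sn05, axis=roll: 64.85 + 99.85 = 164.70.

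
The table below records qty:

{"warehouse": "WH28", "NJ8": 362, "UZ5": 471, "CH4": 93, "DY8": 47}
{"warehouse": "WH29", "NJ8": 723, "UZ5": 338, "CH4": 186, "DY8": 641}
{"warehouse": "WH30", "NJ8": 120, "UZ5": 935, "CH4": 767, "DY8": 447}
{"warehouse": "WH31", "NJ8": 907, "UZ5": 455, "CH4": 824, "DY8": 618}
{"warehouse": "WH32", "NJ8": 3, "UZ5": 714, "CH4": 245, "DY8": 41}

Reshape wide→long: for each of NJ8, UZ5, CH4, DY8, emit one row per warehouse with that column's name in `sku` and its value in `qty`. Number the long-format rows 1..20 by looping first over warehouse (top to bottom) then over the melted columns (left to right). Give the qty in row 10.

935

20 rows total (5 × 4). Row 10: index ⌊(10-1)/4⌋ = 2 into warehouse → WH30; (10-1) mod 4 = 1 into the melted columns → UZ5.
So row 10 is (WH30, UZ5, 935); qty = 935.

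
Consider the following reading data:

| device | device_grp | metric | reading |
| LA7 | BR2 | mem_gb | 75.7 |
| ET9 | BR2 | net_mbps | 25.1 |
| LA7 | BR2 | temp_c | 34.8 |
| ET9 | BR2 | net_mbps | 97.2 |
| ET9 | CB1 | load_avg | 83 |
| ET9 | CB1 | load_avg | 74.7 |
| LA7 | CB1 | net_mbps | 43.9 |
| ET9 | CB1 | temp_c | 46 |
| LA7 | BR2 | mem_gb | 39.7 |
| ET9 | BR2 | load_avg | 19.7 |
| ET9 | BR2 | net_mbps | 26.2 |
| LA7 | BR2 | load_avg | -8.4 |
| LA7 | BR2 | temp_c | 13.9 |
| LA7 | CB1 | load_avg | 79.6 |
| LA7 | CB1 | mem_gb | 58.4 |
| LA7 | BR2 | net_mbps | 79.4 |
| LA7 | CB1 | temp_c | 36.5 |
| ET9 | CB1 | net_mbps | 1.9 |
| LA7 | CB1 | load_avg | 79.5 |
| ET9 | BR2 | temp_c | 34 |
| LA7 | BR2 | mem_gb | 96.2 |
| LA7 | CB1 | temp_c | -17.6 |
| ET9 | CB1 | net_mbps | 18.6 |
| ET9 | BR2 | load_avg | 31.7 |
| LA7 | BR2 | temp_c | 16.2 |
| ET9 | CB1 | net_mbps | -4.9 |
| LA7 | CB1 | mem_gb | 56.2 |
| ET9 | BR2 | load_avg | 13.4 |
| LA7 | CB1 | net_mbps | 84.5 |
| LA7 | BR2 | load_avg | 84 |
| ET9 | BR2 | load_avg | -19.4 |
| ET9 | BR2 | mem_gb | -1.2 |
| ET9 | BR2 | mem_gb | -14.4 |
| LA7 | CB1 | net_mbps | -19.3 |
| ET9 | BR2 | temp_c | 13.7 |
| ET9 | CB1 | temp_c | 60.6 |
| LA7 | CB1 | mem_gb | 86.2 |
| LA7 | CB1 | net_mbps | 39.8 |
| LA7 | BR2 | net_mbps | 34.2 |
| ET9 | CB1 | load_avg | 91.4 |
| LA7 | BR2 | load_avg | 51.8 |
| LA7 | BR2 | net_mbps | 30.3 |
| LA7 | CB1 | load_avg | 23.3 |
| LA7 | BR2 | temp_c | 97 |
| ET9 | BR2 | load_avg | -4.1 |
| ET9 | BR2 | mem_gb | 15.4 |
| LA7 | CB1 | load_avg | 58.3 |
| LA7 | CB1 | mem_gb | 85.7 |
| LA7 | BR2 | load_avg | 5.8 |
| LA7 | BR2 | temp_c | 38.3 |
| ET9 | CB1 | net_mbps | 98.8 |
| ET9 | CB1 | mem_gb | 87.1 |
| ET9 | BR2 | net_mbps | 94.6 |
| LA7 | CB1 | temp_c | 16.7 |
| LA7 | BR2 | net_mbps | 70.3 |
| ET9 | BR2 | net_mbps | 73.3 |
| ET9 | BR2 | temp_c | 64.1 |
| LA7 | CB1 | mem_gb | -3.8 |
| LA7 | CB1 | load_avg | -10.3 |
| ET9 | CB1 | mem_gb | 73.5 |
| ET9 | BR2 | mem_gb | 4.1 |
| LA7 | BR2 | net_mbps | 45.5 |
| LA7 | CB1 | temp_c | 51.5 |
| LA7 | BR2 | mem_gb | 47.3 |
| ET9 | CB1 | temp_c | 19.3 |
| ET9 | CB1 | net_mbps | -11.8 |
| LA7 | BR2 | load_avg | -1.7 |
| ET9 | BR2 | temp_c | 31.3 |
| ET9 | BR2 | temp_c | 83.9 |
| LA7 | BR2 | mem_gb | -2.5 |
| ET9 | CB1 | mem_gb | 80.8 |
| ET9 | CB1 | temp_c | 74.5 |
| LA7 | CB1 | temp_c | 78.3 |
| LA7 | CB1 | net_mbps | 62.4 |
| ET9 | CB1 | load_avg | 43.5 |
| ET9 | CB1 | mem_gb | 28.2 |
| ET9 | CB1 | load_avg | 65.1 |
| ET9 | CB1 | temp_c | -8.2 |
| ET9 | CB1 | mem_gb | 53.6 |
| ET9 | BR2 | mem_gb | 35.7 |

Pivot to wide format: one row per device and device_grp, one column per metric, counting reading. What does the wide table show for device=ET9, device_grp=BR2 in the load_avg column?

5

Rows with device=ET9, device_grp=BR2 and metric=load_avg: reading values are 19.7, 31.7, 13.4, -19.4, -4.1.
5 rows match — count = 5.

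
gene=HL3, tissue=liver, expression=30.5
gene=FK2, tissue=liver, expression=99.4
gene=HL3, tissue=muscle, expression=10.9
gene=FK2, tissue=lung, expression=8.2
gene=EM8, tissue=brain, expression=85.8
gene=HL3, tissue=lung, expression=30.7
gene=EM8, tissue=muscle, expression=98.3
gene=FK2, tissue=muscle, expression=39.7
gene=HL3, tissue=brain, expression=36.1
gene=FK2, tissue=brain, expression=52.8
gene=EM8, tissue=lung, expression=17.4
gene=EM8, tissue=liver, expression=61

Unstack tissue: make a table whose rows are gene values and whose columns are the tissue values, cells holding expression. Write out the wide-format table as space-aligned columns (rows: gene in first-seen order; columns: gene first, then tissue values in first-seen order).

Columns: gene plus the 4 distinct tissue values (liver, muscle, lung, brain).
For example, row HL3 column liver takes expression=30.5 from the long row (HL3, liver).

gene  liver  muscle  lung  brain
HL3   30.5   10.9    30.7  36.1 
FK2   99.4   39.7    8.2   52.8 
EM8   61     98.3    17.4  85.8 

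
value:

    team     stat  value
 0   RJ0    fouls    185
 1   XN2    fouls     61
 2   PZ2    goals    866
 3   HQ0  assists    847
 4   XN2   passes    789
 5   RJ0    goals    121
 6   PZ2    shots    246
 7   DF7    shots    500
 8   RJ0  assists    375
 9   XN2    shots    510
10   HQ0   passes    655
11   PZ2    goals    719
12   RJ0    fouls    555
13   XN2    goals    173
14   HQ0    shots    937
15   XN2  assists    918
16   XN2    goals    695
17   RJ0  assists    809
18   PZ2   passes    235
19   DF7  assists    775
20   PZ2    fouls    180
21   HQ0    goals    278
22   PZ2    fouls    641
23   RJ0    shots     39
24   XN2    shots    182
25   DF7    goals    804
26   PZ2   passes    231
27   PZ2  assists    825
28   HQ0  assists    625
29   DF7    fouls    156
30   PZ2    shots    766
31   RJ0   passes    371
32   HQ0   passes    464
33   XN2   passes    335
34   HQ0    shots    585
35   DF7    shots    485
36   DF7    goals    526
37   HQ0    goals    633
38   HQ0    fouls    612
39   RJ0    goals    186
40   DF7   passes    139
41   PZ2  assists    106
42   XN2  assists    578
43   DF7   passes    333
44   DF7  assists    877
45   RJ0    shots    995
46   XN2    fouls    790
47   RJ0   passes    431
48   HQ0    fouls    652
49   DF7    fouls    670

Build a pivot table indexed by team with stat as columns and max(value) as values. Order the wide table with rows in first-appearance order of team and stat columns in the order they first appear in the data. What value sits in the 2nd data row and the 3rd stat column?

With rows in first-appearance order of team, row 2 is team=XN2. stat columns in first-appearance order: fouls, goals, assists, passes, shots; column 3 is assists.
Long rows with team=XN2, stat=assists: max(918, 578) = 918.

918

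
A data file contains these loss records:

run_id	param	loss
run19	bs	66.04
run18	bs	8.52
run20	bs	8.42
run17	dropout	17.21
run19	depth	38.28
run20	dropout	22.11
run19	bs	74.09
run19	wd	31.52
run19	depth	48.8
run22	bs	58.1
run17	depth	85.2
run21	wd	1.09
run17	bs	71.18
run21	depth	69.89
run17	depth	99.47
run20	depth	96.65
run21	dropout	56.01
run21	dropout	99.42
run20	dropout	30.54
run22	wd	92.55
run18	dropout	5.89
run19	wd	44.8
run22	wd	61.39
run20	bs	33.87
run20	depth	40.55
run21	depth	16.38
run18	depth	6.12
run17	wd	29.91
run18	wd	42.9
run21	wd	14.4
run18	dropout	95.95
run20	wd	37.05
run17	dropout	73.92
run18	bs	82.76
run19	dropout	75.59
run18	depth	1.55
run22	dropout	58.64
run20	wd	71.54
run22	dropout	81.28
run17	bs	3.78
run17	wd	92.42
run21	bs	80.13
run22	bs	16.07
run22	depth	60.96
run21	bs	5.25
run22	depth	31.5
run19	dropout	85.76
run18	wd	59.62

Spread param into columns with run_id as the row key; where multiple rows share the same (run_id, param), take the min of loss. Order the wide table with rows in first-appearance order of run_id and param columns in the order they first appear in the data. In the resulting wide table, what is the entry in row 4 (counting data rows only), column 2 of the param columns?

17.21

With rows in first-appearance order of run_id, row 4 is run_id=run17. param columns in first-appearance order: bs, dropout, depth, wd; column 2 is dropout.
Long rows with run_id=run17, param=dropout: min(17.21, 73.92) = 17.21.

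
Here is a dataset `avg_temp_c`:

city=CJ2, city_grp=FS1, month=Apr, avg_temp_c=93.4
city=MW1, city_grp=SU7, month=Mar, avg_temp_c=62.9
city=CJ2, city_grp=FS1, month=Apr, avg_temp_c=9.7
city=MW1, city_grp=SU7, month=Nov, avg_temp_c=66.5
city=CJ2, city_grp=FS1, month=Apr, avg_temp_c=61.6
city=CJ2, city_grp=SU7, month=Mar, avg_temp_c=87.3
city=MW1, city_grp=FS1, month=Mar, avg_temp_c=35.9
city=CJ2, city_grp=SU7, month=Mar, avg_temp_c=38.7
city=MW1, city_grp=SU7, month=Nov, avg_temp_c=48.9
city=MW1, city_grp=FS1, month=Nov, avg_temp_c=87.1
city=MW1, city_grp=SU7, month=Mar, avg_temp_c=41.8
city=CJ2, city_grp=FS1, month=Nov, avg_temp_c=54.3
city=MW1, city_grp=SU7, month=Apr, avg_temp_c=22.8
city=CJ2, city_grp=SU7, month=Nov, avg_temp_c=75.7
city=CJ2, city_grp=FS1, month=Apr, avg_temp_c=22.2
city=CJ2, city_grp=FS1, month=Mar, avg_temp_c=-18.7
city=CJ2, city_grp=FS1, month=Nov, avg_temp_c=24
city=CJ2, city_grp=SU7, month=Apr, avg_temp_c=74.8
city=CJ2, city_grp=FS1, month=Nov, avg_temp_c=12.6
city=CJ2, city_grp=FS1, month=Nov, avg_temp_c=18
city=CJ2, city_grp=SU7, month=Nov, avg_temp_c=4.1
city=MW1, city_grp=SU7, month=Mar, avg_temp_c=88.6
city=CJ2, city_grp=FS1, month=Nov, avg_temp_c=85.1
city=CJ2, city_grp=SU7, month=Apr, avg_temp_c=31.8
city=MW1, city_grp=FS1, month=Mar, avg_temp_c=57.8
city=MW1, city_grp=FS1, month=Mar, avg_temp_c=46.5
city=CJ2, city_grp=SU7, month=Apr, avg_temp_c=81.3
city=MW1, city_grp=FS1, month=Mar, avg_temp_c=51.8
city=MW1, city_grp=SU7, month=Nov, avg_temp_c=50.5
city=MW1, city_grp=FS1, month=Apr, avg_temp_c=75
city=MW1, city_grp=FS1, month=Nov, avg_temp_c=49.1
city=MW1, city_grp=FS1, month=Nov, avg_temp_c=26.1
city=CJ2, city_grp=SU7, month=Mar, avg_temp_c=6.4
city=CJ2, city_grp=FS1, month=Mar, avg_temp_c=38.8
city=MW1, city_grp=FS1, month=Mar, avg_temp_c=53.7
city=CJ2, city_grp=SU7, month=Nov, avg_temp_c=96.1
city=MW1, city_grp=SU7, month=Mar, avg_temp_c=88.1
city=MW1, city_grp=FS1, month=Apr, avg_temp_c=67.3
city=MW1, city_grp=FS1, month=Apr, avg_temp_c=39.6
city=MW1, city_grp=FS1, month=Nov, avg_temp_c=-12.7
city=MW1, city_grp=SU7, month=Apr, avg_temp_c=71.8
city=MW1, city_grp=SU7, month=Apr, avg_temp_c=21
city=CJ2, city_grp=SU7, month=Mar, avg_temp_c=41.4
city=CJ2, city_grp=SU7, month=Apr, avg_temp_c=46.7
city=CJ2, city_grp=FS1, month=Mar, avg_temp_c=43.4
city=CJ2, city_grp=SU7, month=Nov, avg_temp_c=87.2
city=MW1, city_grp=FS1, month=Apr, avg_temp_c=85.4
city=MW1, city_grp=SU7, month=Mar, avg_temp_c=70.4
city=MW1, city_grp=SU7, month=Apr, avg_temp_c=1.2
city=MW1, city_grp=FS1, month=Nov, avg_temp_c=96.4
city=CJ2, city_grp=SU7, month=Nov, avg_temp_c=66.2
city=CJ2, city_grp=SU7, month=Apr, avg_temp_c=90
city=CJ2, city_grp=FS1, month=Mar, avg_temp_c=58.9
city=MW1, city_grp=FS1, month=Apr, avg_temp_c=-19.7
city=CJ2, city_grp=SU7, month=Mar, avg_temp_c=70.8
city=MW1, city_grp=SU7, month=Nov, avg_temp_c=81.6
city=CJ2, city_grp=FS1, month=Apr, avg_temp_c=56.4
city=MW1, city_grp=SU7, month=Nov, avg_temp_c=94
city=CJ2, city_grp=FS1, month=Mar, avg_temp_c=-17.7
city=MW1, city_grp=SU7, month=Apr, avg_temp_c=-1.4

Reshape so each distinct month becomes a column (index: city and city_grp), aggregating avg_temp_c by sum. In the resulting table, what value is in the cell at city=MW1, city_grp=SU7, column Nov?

341.5

Rows with city=MW1, city_grp=SU7 and month=Nov: avg_temp_c values are 66.5, 48.9, 50.5, 81.6, 94.
66.5 + 48.9 + 50.5 + 81.6 + 94 = 341.5.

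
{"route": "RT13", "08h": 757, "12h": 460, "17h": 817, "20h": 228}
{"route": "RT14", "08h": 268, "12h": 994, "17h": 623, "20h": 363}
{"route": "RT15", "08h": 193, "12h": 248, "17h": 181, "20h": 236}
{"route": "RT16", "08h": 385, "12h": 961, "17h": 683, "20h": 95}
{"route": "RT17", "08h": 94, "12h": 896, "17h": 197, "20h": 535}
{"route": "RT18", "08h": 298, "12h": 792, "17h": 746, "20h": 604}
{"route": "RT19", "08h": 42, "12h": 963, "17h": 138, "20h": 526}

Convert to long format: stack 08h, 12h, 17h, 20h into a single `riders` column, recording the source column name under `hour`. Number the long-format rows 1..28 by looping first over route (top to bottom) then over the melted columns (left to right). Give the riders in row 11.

181

28 rows total (7 × 4). Row 11: index ⌊(11-1)/4⌋ = 2 into route → RT15; (11-1) mod 4 = 2 into the melted columns → 17h.
So row 11 is (RT15, 17h, 181); riders = 181.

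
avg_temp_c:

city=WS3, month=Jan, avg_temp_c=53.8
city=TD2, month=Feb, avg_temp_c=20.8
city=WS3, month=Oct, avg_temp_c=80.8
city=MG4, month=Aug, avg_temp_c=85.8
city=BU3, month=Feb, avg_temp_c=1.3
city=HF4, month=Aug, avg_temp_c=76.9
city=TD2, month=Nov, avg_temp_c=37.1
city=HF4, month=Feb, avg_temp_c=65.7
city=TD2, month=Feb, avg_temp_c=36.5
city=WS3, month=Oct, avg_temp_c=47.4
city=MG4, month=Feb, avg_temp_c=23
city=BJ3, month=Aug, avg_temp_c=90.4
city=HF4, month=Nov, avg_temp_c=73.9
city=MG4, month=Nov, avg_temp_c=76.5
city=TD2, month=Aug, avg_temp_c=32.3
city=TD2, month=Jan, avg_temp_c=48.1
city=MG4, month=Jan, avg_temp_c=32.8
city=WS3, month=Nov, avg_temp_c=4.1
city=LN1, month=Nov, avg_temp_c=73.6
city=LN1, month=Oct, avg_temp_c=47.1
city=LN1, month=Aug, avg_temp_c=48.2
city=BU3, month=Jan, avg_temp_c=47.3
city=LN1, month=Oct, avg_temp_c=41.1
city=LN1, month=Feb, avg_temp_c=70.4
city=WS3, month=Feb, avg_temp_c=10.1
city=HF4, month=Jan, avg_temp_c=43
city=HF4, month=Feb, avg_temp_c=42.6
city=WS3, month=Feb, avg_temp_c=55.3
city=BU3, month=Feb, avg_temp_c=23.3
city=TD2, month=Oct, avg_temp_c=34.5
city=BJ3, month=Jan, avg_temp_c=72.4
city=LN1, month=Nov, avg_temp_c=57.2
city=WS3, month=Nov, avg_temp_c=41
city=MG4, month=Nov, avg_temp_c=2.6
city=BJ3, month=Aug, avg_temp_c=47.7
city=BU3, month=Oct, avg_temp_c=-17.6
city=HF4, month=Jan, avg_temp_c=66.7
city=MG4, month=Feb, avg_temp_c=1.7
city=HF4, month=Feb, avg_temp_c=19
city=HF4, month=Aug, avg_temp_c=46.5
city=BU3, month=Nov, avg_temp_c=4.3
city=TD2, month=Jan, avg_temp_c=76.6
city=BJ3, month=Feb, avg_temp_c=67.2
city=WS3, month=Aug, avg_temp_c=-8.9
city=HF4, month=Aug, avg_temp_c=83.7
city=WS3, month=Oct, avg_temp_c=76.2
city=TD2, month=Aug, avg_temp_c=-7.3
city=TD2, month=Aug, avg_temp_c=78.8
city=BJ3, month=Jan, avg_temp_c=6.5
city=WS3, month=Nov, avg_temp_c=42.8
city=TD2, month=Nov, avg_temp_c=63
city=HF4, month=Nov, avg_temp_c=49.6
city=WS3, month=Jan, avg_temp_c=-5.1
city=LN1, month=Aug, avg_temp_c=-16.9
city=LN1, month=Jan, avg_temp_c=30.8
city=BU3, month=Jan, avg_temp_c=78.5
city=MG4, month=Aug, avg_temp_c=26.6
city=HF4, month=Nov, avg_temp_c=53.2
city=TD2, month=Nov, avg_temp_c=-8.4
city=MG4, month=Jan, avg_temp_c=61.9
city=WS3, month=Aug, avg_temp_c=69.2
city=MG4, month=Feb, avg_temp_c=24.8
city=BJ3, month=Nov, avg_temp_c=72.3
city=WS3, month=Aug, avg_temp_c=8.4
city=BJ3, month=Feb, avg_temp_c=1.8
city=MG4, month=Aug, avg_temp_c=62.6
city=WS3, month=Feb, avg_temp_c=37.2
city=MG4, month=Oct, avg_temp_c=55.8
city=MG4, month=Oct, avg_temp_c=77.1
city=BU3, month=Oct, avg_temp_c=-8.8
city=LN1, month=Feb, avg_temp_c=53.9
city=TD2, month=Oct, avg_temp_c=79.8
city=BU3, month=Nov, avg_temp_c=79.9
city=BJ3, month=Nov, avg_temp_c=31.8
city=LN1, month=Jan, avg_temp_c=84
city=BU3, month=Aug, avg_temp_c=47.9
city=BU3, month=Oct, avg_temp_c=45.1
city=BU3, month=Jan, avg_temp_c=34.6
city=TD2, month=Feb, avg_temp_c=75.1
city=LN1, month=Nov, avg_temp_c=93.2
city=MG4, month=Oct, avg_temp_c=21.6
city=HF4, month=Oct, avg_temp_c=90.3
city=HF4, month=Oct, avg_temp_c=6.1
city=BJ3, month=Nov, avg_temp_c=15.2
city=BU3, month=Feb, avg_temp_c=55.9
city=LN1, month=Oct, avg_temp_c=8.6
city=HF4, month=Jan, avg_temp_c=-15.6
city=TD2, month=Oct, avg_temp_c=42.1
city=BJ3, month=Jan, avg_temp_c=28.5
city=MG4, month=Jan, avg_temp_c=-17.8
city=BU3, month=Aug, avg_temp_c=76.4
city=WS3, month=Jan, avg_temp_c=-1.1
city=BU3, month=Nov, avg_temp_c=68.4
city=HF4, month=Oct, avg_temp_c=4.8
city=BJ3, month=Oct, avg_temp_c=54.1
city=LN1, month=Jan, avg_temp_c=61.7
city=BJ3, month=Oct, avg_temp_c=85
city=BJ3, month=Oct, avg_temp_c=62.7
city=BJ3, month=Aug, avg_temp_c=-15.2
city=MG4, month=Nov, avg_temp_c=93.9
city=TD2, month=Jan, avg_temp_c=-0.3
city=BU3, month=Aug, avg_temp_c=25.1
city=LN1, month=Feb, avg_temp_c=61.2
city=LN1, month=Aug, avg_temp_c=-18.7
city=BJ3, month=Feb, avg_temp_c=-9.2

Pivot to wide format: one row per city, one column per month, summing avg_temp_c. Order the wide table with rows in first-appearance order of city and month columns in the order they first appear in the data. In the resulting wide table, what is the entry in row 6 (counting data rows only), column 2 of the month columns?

59.8

With rows in first-appearance order of city, row 6 is city=BJ3. month columns in first-appearance order: Jan, Feb, Oct, Aug, Nov; column 2 is Feb.
Long rows with city=BJ3, month=Feb: 67.2 + 1.8 + -9.2 = 59.8.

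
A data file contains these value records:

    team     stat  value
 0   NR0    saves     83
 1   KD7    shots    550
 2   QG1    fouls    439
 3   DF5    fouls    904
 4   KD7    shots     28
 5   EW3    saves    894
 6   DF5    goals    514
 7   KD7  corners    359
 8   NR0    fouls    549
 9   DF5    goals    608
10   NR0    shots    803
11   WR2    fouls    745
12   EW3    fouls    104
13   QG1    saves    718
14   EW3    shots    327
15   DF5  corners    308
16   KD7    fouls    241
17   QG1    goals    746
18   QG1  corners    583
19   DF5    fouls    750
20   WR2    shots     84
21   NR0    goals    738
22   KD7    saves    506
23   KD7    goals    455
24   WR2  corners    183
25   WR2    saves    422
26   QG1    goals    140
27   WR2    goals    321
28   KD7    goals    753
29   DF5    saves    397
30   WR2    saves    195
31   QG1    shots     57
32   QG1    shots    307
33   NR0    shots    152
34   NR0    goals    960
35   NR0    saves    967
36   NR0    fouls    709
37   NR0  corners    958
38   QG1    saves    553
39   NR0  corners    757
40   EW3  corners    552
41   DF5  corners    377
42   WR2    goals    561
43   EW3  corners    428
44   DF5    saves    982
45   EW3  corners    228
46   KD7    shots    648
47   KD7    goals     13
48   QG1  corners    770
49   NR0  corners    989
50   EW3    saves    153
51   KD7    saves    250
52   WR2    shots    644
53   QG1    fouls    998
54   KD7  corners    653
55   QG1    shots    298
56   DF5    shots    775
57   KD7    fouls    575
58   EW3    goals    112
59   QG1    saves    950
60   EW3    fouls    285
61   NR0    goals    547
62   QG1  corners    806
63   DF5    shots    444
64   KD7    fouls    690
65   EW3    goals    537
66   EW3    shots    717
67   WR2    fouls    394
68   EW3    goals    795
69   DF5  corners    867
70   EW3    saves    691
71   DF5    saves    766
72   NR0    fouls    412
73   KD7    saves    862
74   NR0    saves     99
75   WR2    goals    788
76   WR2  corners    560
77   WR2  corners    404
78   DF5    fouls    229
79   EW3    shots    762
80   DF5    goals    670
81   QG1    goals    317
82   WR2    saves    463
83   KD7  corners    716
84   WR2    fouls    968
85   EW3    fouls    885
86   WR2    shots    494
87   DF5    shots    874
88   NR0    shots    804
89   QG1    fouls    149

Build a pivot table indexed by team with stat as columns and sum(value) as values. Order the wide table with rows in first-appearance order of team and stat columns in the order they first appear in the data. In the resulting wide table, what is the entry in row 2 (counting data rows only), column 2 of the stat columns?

With rows in first-appearance order of team, row 2 is team=KD7. stat columns in first-appearance order: saves, shots, fouls, goals, corners; column 2 is shots.
Long rows with team=KD7, stat=shots: 550 + 28 + 648 = 1226.

1226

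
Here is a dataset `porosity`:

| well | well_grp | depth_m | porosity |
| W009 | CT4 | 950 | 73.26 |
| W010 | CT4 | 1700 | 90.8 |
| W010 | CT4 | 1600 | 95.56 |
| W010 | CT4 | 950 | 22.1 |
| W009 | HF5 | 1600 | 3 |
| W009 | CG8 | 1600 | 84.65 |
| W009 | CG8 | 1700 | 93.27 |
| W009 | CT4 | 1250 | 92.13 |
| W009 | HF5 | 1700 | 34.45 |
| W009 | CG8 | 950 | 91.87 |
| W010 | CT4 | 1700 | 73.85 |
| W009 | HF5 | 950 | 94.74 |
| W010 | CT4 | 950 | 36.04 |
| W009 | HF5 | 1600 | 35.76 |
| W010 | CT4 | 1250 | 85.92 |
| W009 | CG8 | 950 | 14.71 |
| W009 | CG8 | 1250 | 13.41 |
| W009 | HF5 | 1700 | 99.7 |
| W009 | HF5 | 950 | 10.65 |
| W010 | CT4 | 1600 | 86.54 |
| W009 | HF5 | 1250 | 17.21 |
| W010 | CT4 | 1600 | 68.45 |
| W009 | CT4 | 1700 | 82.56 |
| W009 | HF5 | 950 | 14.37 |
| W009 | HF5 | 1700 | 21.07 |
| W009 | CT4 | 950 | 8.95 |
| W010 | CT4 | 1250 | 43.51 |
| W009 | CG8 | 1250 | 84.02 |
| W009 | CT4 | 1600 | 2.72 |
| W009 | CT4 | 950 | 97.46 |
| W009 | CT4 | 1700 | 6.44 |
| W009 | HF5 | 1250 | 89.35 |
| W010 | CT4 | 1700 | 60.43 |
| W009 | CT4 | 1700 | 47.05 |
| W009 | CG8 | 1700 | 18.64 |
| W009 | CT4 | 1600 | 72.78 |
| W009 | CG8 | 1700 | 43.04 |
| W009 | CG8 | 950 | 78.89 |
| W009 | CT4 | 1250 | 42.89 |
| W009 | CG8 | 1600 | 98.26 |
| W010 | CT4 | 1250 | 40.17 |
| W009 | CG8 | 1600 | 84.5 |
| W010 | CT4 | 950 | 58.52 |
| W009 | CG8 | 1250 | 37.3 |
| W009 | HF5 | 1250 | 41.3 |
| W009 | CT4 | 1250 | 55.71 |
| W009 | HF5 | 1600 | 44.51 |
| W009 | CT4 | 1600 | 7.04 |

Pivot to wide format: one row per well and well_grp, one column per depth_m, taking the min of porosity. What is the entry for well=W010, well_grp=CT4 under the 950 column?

Rows with well=W010, well_grp=CT4 and depth_m=950: porosity values are 22.1, 36.04, 58.52.
min(22.1, 36.04, 58.52) = 22.1.

22.1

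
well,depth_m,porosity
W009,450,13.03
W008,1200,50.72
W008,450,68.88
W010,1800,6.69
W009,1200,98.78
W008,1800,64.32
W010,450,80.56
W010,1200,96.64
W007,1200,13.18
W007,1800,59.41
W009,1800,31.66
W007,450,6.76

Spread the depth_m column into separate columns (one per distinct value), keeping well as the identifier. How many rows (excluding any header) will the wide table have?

4

4 distinct well values → 4 rows.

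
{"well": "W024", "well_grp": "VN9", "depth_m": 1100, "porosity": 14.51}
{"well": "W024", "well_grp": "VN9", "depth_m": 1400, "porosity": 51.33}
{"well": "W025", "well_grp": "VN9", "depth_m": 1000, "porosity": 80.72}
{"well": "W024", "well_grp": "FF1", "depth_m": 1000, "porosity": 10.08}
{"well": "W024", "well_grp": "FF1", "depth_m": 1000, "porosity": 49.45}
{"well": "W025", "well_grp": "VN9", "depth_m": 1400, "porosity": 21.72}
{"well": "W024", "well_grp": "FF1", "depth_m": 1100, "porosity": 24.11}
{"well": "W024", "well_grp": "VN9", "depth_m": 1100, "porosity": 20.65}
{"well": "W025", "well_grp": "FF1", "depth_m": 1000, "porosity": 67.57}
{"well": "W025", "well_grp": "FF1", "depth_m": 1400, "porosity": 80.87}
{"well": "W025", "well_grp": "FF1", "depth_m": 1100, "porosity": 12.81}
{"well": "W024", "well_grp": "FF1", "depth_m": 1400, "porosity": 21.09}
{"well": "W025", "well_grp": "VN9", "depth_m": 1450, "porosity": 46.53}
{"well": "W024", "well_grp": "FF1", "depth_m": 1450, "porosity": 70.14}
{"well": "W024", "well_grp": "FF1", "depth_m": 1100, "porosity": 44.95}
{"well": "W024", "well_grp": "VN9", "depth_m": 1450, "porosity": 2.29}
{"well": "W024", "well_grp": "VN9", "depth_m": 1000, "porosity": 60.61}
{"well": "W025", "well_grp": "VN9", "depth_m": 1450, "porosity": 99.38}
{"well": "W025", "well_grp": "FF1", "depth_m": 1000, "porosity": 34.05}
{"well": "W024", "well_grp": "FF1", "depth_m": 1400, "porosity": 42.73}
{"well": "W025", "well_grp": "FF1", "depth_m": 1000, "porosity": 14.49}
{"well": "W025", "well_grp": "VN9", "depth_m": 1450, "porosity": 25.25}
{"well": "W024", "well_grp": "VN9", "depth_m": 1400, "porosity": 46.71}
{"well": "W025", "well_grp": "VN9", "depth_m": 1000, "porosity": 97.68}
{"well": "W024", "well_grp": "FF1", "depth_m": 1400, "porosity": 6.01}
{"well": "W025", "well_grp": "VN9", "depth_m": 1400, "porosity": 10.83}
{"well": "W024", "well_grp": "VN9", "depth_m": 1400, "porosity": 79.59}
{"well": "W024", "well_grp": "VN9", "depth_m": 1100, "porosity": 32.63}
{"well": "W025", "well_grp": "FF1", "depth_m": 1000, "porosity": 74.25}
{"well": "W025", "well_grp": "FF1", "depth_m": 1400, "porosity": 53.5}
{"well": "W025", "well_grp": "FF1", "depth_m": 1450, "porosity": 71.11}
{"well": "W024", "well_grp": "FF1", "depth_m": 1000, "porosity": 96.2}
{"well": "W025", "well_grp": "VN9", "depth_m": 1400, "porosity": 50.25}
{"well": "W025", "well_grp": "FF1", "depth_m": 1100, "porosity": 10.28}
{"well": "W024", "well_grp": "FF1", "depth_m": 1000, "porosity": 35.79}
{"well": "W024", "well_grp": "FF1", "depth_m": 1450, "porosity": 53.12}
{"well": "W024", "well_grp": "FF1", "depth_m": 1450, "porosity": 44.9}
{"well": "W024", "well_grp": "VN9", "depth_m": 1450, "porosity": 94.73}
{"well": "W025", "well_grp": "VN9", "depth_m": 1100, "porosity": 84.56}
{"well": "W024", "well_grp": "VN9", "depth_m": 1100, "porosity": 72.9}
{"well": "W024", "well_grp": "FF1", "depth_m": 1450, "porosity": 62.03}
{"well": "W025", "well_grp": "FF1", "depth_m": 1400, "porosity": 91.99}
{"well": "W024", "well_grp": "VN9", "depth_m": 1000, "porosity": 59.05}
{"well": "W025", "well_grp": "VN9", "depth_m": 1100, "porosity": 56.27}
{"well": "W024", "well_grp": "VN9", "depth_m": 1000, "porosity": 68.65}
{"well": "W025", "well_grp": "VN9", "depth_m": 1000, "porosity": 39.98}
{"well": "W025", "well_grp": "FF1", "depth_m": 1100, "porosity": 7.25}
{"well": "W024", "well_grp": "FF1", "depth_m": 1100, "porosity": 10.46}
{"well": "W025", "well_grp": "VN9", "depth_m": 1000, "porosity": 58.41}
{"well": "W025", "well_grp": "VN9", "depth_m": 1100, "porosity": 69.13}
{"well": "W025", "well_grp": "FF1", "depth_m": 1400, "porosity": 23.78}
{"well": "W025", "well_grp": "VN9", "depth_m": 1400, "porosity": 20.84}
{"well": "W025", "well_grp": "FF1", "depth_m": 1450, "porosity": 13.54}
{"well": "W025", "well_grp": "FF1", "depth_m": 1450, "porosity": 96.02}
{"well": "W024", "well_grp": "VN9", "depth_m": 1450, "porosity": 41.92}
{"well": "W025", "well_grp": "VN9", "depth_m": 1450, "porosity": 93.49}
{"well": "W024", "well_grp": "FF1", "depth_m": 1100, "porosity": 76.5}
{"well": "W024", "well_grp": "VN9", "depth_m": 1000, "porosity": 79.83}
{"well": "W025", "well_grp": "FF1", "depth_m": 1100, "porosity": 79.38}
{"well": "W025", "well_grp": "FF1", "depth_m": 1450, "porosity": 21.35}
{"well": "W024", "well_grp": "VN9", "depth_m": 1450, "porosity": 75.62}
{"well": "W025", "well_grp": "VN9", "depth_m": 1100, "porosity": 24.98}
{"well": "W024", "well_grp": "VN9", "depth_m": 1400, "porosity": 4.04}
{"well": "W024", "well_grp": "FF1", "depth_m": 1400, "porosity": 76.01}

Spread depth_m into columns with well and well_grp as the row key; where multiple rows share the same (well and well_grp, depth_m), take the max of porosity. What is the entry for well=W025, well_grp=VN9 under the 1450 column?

Rows with well=W025, well_grp=VN9 and depth_m=1450: porosity values are 46.53, 99.38, 25.25, 93.49.
max(46.53, 99.38, 25.25, 93.49) = 99.38.

99.38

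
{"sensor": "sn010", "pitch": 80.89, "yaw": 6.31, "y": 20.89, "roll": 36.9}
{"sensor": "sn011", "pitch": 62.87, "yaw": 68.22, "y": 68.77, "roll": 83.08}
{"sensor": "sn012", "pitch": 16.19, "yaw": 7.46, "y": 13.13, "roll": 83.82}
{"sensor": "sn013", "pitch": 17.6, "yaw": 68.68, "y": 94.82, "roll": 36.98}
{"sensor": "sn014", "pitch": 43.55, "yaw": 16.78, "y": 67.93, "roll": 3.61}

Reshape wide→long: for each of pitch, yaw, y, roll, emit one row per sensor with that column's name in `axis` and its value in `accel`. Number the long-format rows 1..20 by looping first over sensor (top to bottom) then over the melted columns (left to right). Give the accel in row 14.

68.68

20 rows total (5 × 4). Row 14: index ⌊(14-1)/4⌋ = 3 into sensor → sn013; (14-1) mod 4 = 1 into the melted columns → yaw.
So row 14 is (sn013, yaw, 68.68); accel = 68.68.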